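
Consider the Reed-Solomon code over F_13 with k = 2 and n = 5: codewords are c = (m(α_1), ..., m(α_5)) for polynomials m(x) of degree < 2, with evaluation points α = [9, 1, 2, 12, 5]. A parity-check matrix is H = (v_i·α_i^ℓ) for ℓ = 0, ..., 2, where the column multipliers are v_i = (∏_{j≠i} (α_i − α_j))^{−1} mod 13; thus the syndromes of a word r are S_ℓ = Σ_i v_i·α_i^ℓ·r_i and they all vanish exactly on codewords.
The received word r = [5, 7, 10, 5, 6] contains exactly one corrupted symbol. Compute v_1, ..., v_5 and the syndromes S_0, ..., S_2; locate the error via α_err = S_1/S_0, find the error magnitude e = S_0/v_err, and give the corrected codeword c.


S = (12, 1, 12), error at position 4, error magnitude e = 4, c = [5, 7, 10, 1, 6].

Step 1: column multipliers v_i = (∏_{j≠i}(α_i − α_j))^{−1} mod 13.
  i = 1 (α = 9): (9−1)(9−2)(9−12)(9−5) = 8·7·(−3)·4 = −672 ≡ 4, so v_1 = 4^{−1} = 10 (mod 13).
  i = 2 (α = 1): (1−9)(1−2)(1−12)(1−5) = (−8)·(−1)·(−11)·(−4) = 352 ≡ 1, so v_2 = 1^{−1} = 1 (mod 13).
  i = 3 (α = 2): (2−9)(2−1)(2−12)(2−5) = (−7)·1·(−10)·(−3) = −210 ≡ 11, so v_3 = 11^{−1} = 6 (mod 13).
  i = 4 (α = 12): (12−9)(12−1)(12−2)(12−5) = 3·11·10·7 = 2310 ≡ 9, so v_4 = 9^{−1} = 3 (mod 13).
  i = 5 (α = 5): (5−9)(5−1)(5−2)(5−12) = (−4)·4·3·(−7) = 336 ≡ 11, so v_5 = 11^{−1} = 6 (mod 13).
  v = [10, 1, 6, 3, 6].
Step 2: syndromes of r = [5, 7, 10, 5, 6] (all sums mod 13).
  S_0 = Σ v_i r_i = 10·5 + 1·7 + 6·10 + 3·5 + 6·6 = 168 ≡ 12.
  S_1 = Σ v_i α_i r_i = 10·9·5 + 1·1·7 + 6·2·10 + 3·12·5 + 6·5·6 = 937 ≡ 1.
  α_i^2 mod 13 = [3, 1, 4, 1, 12].
  S_2 = Σ v_i α_i^2 r_i = 10·3·5 + 1·1·7 + 6·4·10 + 3·1·5 + 6·12·6 = 844 ≡ 12.
  S = (12, 1, 12) ≠ 0, so r is not a codeword (an error is present).
Step 3: locate the error. For a single error e at position i, S_ℓ = v_i·e·α_i^ℓ, so α_err = S_1/S_0.
  S_0^{−1} = 12^{−1} = 12 (mod 13), so α_err = 1·12 = 12 ≡ 12 = α_4. Error position i = 4.
  Consistency check: S_2/S_1 = 12·1 = 12 ≡ 12 = α_err ✓ (single-error assumption holds).
Step 4: error magnitude e = S_0/v_4 = S_0·∏_{j≠4}(α_4 − α_j) = 12·9 = 108 ≡ 4 (mod 13).
Step 5: correct position 4: c_4 = r_4 − e = 5 − 4 ≡ 1 (mod 13). Hence c = [5, 7, 10, 1, 6].
  Check: interpolating c through the α_i gives m(x) = 4 + 3·x (degree < 2) with m(α_i) = c_i for every i, so c is indeed a codeword.


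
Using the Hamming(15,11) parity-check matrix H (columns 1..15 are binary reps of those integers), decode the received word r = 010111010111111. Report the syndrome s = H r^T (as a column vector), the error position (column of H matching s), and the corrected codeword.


s = (1, 1, 0, 0)^T, error position = 12, corrected codeword c = 010111010110111

Compute s = H r^T mod 2 one row at a time:
  s_1 = 1 + 0 + 1 + 1 + 1 + 1 + 1 + 1 = 7 ≡ 1 (mod 2).
  s_2 = 1 + 1 + 1 + 0 + 1 + 1 + 1 + 1 = 7 ≡ 1 (mod 2).
  s_3 = 1 + 0 + 1 + 0 + 1 + 1 + 1 + 1 = 6 ≡ 0 (mod 2).
  s_4 = 0 + 0 + 1 + 0 + 0 + 1 + 1 + 1 = 4 ≡ 0 (mod 2).
s = (1, 1, 0, 0)^T — this equals column 12 of H (binary 1100), so error is at position 12.
Correct: flip bit 12 of r = 010111010111111 to get c = 010111010110111.


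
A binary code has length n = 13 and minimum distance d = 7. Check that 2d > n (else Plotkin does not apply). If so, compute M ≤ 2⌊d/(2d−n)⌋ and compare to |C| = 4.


Plotkin bound M ≤ 14; given |C| = 4 ≤ bound (satisfied).

Check applicability: 2d = 14, n = 13.
2d − n = 1 > 0, so Plotkin applies.
Compute d/(2d−n) = 7/1 ≈ 7.0000.
⌊d/(2d−n)⌋ = 7.
Plotkin bound: M ≤ 2·7 = 14.
Given |C| = 4, check: satisfied.
This |C| is below the Plotkin bound.


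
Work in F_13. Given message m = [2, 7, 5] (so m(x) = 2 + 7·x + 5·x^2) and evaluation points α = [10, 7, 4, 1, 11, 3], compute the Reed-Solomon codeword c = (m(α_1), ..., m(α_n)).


c = [0, 10, 6, 1, 8, 3]

Message polynomial: m(x) = 2 + 7·x + 5·x^2 (mod 13).
For each evaluation point α_i, compute m(α_i) mod 13:
  α_1 = 10: Horner steps 5 → 5 → 0, so m(10) = 0.
  α_2 = 7: Horner steps 5 → 3 → 10, so m(7) = 10.
  α_3 = 4: Horner steps 5 → 1 → 6, so m(4) = 6.
  α_4 = 1: Horner steps 5 → 12 → 1, so m(1) = 1.
  α_5 = 11: Horner steps 5 → 10 → 8, so m(11) = 8.
  α_6 = 3: Horner steps 5 → 9 → 3, so m(3) = 3.
Codeword c = [0, 10, 6, 1, 8, 3] ∈ F_13^6.


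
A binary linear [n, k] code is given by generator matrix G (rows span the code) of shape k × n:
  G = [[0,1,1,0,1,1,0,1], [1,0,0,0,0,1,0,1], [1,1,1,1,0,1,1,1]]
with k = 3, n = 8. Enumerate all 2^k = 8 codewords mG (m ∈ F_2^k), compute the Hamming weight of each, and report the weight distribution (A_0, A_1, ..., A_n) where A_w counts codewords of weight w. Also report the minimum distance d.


Weight distribution: A_0 = 1, A_3 = 1, A_4 = 3, A_5 = 2, A_7 = 1. Minimum distance d = 3.

Enumerate all 2^3 = 8 messages m ∈ F_2^3.
For each, compute codeword c = mG in F_2^8, then tally its weight.
  m = 000 → c = 00000000, weight = 0.
  m = 100 → c = 01101101, weight = 5.
  m = 010 → c = 10000101, weight = 3.
  m = 110 → c = 11101000, weight = 4.
  m = 001 → c = 11110111, weight = 7.
  m = 101 → c = 10011010, weight = 4.
  m = 011 → c = 01110010, weight = 4.
  m = 111 → c = 00011111, weight = 5.
Tally weights:
  weight 0: 1 codewords.
  weight 3: 1 codewords.
  weight 4: 3 codewords.
  weight 5: 2 codewords.
  weight 7: 1 codewords.
Minimum distance d = smallest w > 0 with A_w > 0 = 3.
Sanity: Σ A_w = 8 = 2^3 = 8 ✓.


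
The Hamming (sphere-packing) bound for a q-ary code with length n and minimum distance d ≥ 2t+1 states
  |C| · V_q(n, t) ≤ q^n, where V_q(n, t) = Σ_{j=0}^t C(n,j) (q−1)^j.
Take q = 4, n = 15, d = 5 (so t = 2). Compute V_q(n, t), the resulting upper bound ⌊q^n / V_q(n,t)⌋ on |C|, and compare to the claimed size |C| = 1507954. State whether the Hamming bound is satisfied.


V_q(n, t) = 991, q^n = 1073741824, Hamming bound = 1083493, |C| = 1507954 > bound (violated).

Step 1: Compute V_q(n, t) = Σ_{j=0}^2 C(n, j) (q−1)^j.
  j = 0: C(15,0)·(3)^0 = 1·1 = 1.
  j = 1: C(15,1)·(3)^1 = 15·3 = 45.
  j = 2: C(15,2)·(3)^2 = 105·9 = 945.
  V_q(n, t) = 1 + 45 + 945 = 991.
Step 2: q^n = 4^15 = 1073741824.
Step 3: Hamming bound ⌊q^n / V_q(n,t)⌋ = ⌊1073741824/991⌋ = 1083493.
Step 4: Compare |C| = 1507954 to 1083493: violated.
The claimed |C| lies above the Hamming bound, so no 4-ary code of length 15 with d ≥ 5 can have 1507954 codewords.


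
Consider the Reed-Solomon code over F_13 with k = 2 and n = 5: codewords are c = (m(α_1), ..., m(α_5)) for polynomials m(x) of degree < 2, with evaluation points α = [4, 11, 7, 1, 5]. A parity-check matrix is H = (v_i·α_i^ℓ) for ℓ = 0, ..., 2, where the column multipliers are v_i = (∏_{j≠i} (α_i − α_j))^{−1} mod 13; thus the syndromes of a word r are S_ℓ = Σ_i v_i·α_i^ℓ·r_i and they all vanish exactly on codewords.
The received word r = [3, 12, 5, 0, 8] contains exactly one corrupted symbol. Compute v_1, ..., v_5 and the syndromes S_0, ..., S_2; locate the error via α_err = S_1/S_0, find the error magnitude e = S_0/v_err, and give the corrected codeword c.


S = (5, 5, 5), error at position 4, error magnitude e = 12, c = [3, 12, 5, 1, 8].

Step 1: column multipliers v_i = (∏_{j≠i}(α_i − α_j))^{−1} mod 13.
  i = 1 (α = 4): (4−11)(4−7)(4−1)(4−5) = (−7)·(−3)·3·(−1) = −63 ≡ 2, so v_1 = 2^{−1} = 7 (mod 13).
  i = 2 (α = 11): (11−4)(11−7)(11−1)(11−5) = 7·4·10·6 = 1680 ≡ 3, so v_2 = 3^{−1} = 9 (mod 13).
  i = 3 (α = 7): (7−4)(7−11)(7−1)(7−5) = 3·(−4)·6·2 = −144 ≡ 12, so v_3 = 12^{−1} = 12 (mod 13).
  i = 4 (α = 1): (1−4)(1−11)(1−7)(1−5) = (−3)·(−10)·(−6)·(−4) = 720 ≡ 5, so v_4 = 5^{−1} = 8 (mod 13).
  i = 5 (α = 5): (5−4)(5−11)(5−7)(5−1) = 1·(−6)·(−2)·4 = 48 ≡ 9, so v_5 = 9^{−1} = 3 (mod 13).
  v = [7, 9, 12, 8, 3].
Step 2: syndromes of r = [3, 12, 5, 0, 8] (all sums mod 13).
  S_0 = Σ v_i r_i = 7·3 + 9·12 + 12·5 + 8·0 + 3·8 = 213 ≡ 5.
  S_1 = Σ v_i α_i r_i = 7·4·3 + 9·11·12 + 12·7·5 + 8·1·0 + 3·5·8 = 1812 ≡ 5.
  α_i^2 mod 13 = [3, 4, 10, 1, 12].
  S_2 = Σ v_i α_i^2 r_i = 7·3·3 + 9·4·12 + 12·10·5 + 8·1·0 + 3·12·8 = 1383 ≡ 5.
  S = (5, 5, 5) ≠ 0, so r is not a codeword (an error is present).
Step 3: locate the error. For a single error e at position i, S_ℓ = v_i·e·α_i^ℓ, so α_err = S_1/S_0.
  S_0^{−1} = 5^{−1} = 8 (mod 13), so α_err = 5·8 = 40 ≡ 1 = α_4. Error position i = 4.
  Consistency check: S_2/S_1 = 5·8 = 40 ≡ 1 = α_err ✓ (single-error assumption holds).
Step 4: error magnitude e = S_0/v_4 = S_0·∏_{j≠4}(α_4 − α_j) = 5·5 = 25 ≡ 12 (mod 13).
Step 5: correct position 4: c_4 = r_4 − e = 0 − 12 ≡ 1 (mod 13). Hence c = [3, 12, 5, 1, 8].
  Check: interpolating c through the α_i gives m(x) = 9 + 5·x (degree < 2) with m(α_i) = c_i for every i, so c is indeed a codeword.


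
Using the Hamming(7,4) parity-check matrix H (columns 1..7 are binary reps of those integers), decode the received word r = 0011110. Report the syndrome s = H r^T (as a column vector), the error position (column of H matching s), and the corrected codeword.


s = (1, 0, 0)^T, error position = 4, corrected codeword c = 0010110

Compute s = H r^T mod 2 one row at a time:
  s_1 = 1 + 1 + 1 + 0 = 3 ≡ 1 (mod 2).
  s_2 = 0 + 1 + 1 + 0 = 2 ≡ 0 (mod 2).
  s_3 = 0 + 1 + 1 + 0 = 2 ≡ 0 (mod 2).
s = (1, 0, 0)^T — this equals column 4 of H (binary 100), so error is at position 4.
Correct: flip bit 4 of r = 0011110 to get c = 0010110.


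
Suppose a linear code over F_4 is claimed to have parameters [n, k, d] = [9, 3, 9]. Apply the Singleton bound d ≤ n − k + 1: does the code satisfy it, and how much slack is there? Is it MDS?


Singleton RHS = n − k + 1 = 7, slack = -2, bound violated (no such code; not MDS).

Singleton bound: d ≤ n − k + 1.
Here n = 9, k = 3, so n − k + 1 = 7.
Given d = 9, check d ≤ 7: NO.
Slack = (n − k + 1) − d = -2.
The slack is negative: d = 9 exceeds n − k + 1 = 7 by 2, so the Singleton bound is violated and no linear [9, 3, 9]_4 code can exist. In particular it is not MDS (MDS requires d = n − k + 1 exactly).
Description: the claimed parameters are [9, 3, 9]_4; such a code would be impossible (violates the Singleton bound).


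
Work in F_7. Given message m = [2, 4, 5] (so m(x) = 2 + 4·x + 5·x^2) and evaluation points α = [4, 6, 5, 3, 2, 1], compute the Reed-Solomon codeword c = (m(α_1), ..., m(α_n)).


c = [0, 3, 0, 3, 2, 4]

Message polynomial: m(x) = 2 + 4·x + 5·x^2 (mod 7).
For each evaluation point α_i, compute m(α_i) mod 7:
  α_1 = 4: Horner steps 5 → 3 → 0, so m(4) = 0.
  α_2 = 6: Horner steps 5 → 6 → 3, so m(6) = 3.
  α_3 = 5: Horner steps 5 → 1 → 0, so m(5) = 0.
  α_4 = 3: Horner steps 5 → 5 → 3, so m(3) = 3.
  α_5 = 2: Horner steps 5 → 0 → 2, so m(2) = 2.
  α_6 = 1: Horner steps 5 → 2 → 4, so m(1) = 4.
Codeword c = [0, 3, 0, 3, 2, 4] ∈ F_7^6.


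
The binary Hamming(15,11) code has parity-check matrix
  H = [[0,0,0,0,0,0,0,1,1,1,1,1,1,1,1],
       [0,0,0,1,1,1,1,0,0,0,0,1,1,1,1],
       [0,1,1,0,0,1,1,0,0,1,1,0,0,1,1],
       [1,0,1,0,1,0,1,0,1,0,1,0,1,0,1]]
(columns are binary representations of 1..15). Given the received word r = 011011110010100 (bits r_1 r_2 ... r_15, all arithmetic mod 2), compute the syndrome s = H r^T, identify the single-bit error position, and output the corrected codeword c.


s = (1, 0, 1, 1)^T, error position = 11, corrected codeword c = 011011110000100

Compute s = H r^T mod 2 one row at a time:
  s_1 = 1 + 0 + 0 + 1 + 0 + 1 + 0 + 0 = 3 ≡ 1 (mod 2).
  s_2 = 0 + 1 + 1 + 1 + 0 + 1 + 0 + 0 = 4 ≡ 0 (mod 2).
  s_3 = 1 + 1 + 1 + 1 + 0 + 1 + 0 + 0 = 5 ≡ 1 (mod 2).
  s_4 = 0 + 1 + 1 + 1 + 0 + 1 + 1 + 0 = 5 ≡ 1 (mod 2).
s = (1, 0, 1, 1)^T — this equals column 11 of H (binary 1011), so error is at position 11.
Correct: flip bit 11 of r = 011011110010100 to get c = 011011110000100.


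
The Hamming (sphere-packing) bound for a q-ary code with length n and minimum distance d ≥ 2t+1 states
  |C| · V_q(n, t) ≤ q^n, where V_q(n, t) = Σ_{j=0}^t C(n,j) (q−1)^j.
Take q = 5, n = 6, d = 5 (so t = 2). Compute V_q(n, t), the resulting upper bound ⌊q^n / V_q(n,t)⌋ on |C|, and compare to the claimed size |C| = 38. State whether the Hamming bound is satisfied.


V_q(n, t) = 265, q^n = 15625, Hamming bound = 58, |C| = 38 ≤ bound (satisfied).

Step 1: Compute V_q(n, t) = Σ_{j=0}^2 C(n, j) (q−1)^j.
  j = 0: C(6,0)·(4)^0 = 1·1 = 1.
  j = 1: C(6,1)·(4)^1 = 6·4 = 24.
  j = 2: C(6,2)·(4)^2 = 15·16 = 240.
  V_q(n, t) = 1 + 24 + 240 = 265.
Step 2: q^n = 5^6 = 15625.
Step 3: Hamming bound ⌊q^n / V_q(n,t)⌋ = ⌊15625/265⌋ = 58.
Step 4: Compare |C| = 38 to 58: satisfied.
The claimed |C| lies below the Hamming bound.


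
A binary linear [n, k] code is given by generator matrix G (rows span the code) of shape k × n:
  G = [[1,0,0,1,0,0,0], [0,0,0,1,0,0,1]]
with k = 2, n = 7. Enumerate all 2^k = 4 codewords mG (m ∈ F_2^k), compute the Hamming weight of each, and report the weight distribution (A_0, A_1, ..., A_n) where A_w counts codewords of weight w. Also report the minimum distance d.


Weight distribution: A_0 = 1, A_2 = 3. Minimum distance d = 2.

Enumerate all 2^2 = 4 messages m ∈ F_2^2.
For each, compute codeword c = mG in F_2^7, then tally its weight.
  m = 00 → c = 0000000, weight = 0.
  m = 10 → c = 1001000, weight = 2.
  m = 01 → c = 0001001, weight = 2.
  m = 11 → c = 1000001, weight = 2.
Tally weights:
  weight 0: 1 codewords.
  weight 2: 3 codewords.
Minimum distance d = smallest w > 0 with A_w > 0 = 2.
Sanity: Σ A_w = 4 = 2^2 = 4 ✓.


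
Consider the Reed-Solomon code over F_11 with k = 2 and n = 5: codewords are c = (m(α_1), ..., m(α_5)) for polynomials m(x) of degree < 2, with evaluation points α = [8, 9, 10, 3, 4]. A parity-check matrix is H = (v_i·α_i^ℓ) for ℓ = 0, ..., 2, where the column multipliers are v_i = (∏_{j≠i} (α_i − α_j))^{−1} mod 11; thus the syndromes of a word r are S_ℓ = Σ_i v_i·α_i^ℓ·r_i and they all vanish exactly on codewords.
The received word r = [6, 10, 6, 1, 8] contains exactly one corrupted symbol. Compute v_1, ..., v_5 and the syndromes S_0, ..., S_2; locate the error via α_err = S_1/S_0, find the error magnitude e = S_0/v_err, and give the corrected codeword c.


S = (2, 5, 7), error at position 1, error magnitude e = 3, c = [3, 10, 6, 1, 8].

Step 1: column multipliers v_i = (∏_{j≠i}(α_i − α_j))^{−1} mod 11.
  i = 1 (α = 8): (8−9)(8−10)(8−3)(8−4) = (−1)·(−2)·5·4 = 40 ≡ 7, so v_1 = 7^{−1} = 8 (mod 11).
  i = 2 (α = 9): (9−8)(9−10)(9−3)(9−4) = 1·(−1)·6·5 = −30 ≡ 3, so v_2 = 3^{−1} = 4 (mod 11).
  i = 3 (α = 10): (10−8)(10−9)(10−3)(10−4) = 2·1·7·6 = 84 ≡ 7, so v_3 = 7^{−1} = 8 (mod 11).
  i = 4 (α = 3): (3−8)(3−9)(3−10)(3−4) = (−5)·(−6)·(−7)·(−1) = 210 ≡ 1, so v_4 = 1^{−1} = 1 (mod 11).
  i = 5 (α = 4): (4−8)(4−9)(4−10)(4−3) = (−4)·(−5)·(−6)·1 = −120 ≡ 1, so v_5 = 1^{−1} = 1 (mod 11).
  v = [8, 4, 8, 1, 1].
Step 2: syndromes of r = [6, 10, 6, 1, 8] (all sums mod 11).
  S_0 = Σ v_i r_i = 8·6 + 4·10 + 8·6 + 1·1 + 1·8 = 145 ≡ 2.
  S_1 = Σ v_i α_i r_i = 8·8·6 + 4·9·10 + 8·10·6 + 1·3·1 + 1·4·8 = 1259 ≡ 5.
  α_i^2 mod 11 = [9, 4, 1, 9, 5].
  S_2 = Σ v_i α_i^2 r_i = 8·9·6 + 4·4·10 + 8·1·6 + 1·9·1 + 1·5·8 = 689 ≡ 7.
  S = (2, 5, 7) ≠ 0, so r is not a codeword (an error is present).
Step 3: locate the error. For a single error e at position i, S_ℓ = v_i·e·α_i^ℓ, so α_err = S_1/S_0.
  S_0^{−1} = 2^{−1} = 6 (mod 11), so α_err = 5·6 = 30 ≡ 8 = α_1. Error position i = 1.
  Consistency check: S_2/S_1 = 7·9 = 63 ≡ 8 = α_err ✓ (single-error assumption holds).
Step 4: error magnitude e = S_0/v_1 = S_0·∏_{j≠1}(α_1 − α_j) = 2·7 = 14 ≡ 3 (mod 11).
Step 5: correct position 1: c_1 = r_1 − e = 6 − 3 ≡ 3 (mod 11). Hence c = [3, 10, 6, 1, 8].
  Check: interpolating c through the α_i gives m(x) = 2 + 7·x (degree < 2) with m(α_i) = c_i for every i, so c is indeed a codeword.


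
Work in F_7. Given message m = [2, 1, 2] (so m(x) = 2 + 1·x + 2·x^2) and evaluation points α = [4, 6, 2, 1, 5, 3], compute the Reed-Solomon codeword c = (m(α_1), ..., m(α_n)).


c = [3, 3, 5, 5, 1, 2]

Message polynomial: m(x) = 2 + 1·x + 2·x^2 (mod 7).
For each evaluation point α_i, compute m(α_i) mod 7:
  α_1 = 4: Horner steps 2 → 2 → 3, so m(4) = 3.
  α_2 = 6: Horner steps 2 → 6 → 3, so m(6) = 3.
  α_3 = 2: Horner steps 2 → 5 → 5, so m(2) = 5.
  α_4 = 1: Horner steps 2 → 3 → 5, so m(1) = 5.
  α_5 = 5: Horner steps 2 → 4 → 1, so m(5) = 1.
  α_6 = 3: Horner steps 2 → 0 → 2, so m(3) = 2.
Codeword c = [3, 3, 5, 5, 1, 2] ∈ F_7^6.


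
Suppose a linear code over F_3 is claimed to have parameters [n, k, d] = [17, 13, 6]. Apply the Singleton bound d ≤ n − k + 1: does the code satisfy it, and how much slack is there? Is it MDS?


Singleton RHS = n − k + 1 = 5, slack = -1, bound violated (no such code; not MDS).

Singleton bound: d ≤ n − k + 1.
Here n = 17, k = 13, so n − k + 1 = 5.
Given d = 6, check d ≤ 5: NO.
Slack = (n − k + 1) − d = -1.
The slack is negative: d = 6 exceeds n − k + 1 = 5 by 1, so the Singleton bound is violated and no linear [17, 13, 6]_3 code can exist. In particular it is not MDS (MDS requires d = n − k + 1 exactly).
Description: the claimed parameters are [17, 13, 6]_3; such a code would be impossible (violates the Singleton bound).


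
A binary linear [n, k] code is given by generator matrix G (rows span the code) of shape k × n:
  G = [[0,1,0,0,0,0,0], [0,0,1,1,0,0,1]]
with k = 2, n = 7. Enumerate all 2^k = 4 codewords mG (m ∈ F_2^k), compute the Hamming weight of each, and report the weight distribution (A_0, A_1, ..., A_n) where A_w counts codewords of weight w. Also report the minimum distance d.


Weight distribution: A_0 = 1, A_1 = 1, A_3 = 1, A_4 = 1. Minimum distance d = 1.

Enumerate all 2^2 = 4 messages m ∈ F_2^2.
For each, compute codeword c = mG in F_2^7, then tally its weight.
  m = 00 → c = 0000000, weight = 0.
  m = 10 → c = 0100000, weight = 1.
  m = 01 → c = 0011001, weight = 3.
  m = 11 → c = 0111001, weight = 4.
Tally weights:
  weight 0: 1 codewords.
  weight 1: 1 codewords.
  weight 3: 1 codewords.
  weight 4: 1 codewords.
Minimum distance d = smallest w > 0 with A_w > 0 = 1.
Sanity: Σ A_w = 4 = 2^2 = 4 ✓.


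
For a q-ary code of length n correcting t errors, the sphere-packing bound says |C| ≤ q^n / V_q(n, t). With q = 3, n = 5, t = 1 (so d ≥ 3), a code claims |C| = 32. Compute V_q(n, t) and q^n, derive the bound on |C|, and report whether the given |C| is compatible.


V_q(n, t) = 11, q^n = 243, Hamming bound = 22, |C| = 32 > bound (violated).

Step 1: Compute V_q(n, t) = Σ_{j=0}^1 C(n, j) (q−1)^j.
  j = 0: C(5,0)·(2)^0 = 1·1 = 1.
  j = 1: C(5,1)·(2)^1 = 5·2 = 10.
  V_q(n, t) = 1 + 10 = 11.
Step 2: q^n = 3^5 = 243.
Step 3: Hamming bound ⌊q^n / V_q(n,t)⌋ = ⌊243/11⌋ = 22.
Step 4: Compare |C| = 32 to 22: violated.
The claimed |C| lies above the Hamming bound, so no 3-ary code of length 5 with d ≥ 3 can have 32 codewords.


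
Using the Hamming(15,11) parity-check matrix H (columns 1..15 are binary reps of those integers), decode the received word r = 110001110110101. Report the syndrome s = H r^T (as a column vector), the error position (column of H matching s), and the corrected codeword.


s = (1, 0, 0, 1)^T, error position = 9, corrected codeword c = 110001111110101

Compute s = H r^T mod 2 one row at a time:
  s_1 = 1 + 0 + 1 + 1 + 0 + 1 + 0 + 1 = 5 ≡ 1 (mod 2).
  s_2 = 0 + 0 + 1 + 1 + 0 + 1 + 0 + 1 = 4 ≡ 0 (mod 2).
  s_3 = 1 + 0 + 1 + 1 + 1 + 1 + 0 + 1 = 6 ≡ 0 (mod 2).
  s_4 = 1 + 0 + 0 + 1 + 0 + 1 + 1 + 1 = 5 ≡ 1 (mod 2).
s = (1, 0, 0, 1)^T — this equals column 9 of H (binary 1001), so error is at position 9.
Correct: flip bit 9 of r = 110001110110101 to get c = 110001111110101.


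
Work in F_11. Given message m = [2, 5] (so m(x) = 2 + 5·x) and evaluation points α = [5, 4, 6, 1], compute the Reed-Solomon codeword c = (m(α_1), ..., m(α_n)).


c = [5, 0, 10, 7]

Message polynomial: m(x) = 2 + 5·x (mod 11).
For each evaluation point α_i, compute m(α_i) mod 11:
  α_1 = 5: Horner steps 5 → 5, so m(5) = 5.
  α_2 = 4: Horner steps 5 → 0, so m(4) = 0.
  α_3 = 6: Horner steps 5 → 10, so m(6) = 10.
  α_4 = 1: Horner steps 5 → 7, so m(1) = 7.
Codeword c = [5, 0, 10, 7] ∈ F_11^4.


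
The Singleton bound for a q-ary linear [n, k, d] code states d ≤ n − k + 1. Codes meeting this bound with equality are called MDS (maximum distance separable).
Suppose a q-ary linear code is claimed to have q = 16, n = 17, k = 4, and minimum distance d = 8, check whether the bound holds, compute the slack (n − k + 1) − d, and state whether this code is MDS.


Singleton RHS = n − k + 1 = 14, slack = 6, bound satisfied, not MDS.

Singleton bound: d ≤ n − k + 1.
Here n = 17, k = 4, so n − k + 1 = 14.
Given d = 8, check d ≤ 14: YES.
Slack = (n − k + 1) − d = 6.
The code is NOT MDS (slack = 6 > 0).
Description: the claimed parameters are [17, 4, 8]_16; such a code would be non-MDS.


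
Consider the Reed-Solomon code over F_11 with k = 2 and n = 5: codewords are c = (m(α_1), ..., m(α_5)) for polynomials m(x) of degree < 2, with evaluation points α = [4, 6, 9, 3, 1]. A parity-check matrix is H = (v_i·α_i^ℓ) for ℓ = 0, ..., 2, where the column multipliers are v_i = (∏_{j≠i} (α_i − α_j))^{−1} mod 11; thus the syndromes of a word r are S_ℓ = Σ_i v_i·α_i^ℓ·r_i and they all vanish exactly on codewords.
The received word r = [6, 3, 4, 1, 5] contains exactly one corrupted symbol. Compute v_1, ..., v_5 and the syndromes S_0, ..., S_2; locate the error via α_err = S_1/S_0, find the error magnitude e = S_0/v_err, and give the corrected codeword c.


S = (4, 1, 3), error at position 4, error magnitude e = 10, c = [6, 3, 4, 2, 5].

Step 1: column multipliers v_i = (∏_{j≠i}(α_i − α_j))^{−1} mod 11.
  i = 1 (α = 4): (4−6)(4−9)(4−3)(4−1) = (−2)·(−5)·1·3 = 30 ≡ 8, so v_1 = 8^{−1} = 7 (mod 11).
  i = 2 (α = 6): (6−4)(6−9)(6−3)(6−1) = 2·(−3)·3·5 = −90 ≡ 9, so v_2 = 9^{−1} = 5 (mod 11).
  i = 3 (α = 9): (9−4)(9−6)(9−3)(9−1) = 5·3·6·8 = 720 ≡ 5, so v_3 = 5^{−1} = 9 (mod 11).
  i = 4 (α = 3): (3−4)(3−6)(3−9)(3−1) = (−1)·(−3)·(−6)·2 = −36 ≡ 8, so v_4 = 8^{−1} = 7 (mod 11).
  i = 5 (α = 1): (1−4)(1−6)(1−9)(1−3) = (−3)·(−5)·(−8)·(−2) = 240 ≡ 9, so v_5 = 9^{−1} = 5 (mod 11).
  v = [7, 5, 9, 7, 5].
Step 2: syndromes of r = [6, 3, 4, 1, 5] (all sums mod 11).
  S_0 = Σ v_i r_i = 7·6 + 5·3 + 9·4 + 7·1 + 5·5 = 125 ≡ 4.
  S_1 = Σ v_i α_i r_i = 7·4·6 + 5·6·3 + 9·9·4 + 7·3·1 + 5·1·5 = 628 ≡ 1.
  α_i^2 mod 11 = [5, 3, 4, 9, 1].
  S_2 = Σ v_i α_i^2 r_i = 7·5·6 + 5·3·3 + 9·4·4 + 7·9·1 + 5·1·5 = 487 ≡ 3.
  S = (4, 1, 3) ≠ 0, so r is not a codeword (an error is present).
Step 3: locate the error. For a single error e at position i, S_ℓ = v_i·e·α_i^ℓ, so α_err = S_1/S_0.
  S_0^{−1} = 4^{−1} = 3 (mod 11), so α_err = 1·3 = 3 ≡ 3 = α_4. Error position i = 4.
  Consistency check: S_2/S_1 = 3·1 = 3 ≡ 3 = α_err ✓ (single-error assumption holds).
Step 4: error magnitude e = S_0/v_4 = S_0·∏_{j≠4}(α_4 − α_j) = 4·8 = 32 ≡ 10 (mod 11).
Step 5: correct position 4: c_4 = r_4 − e = 1 − 10 ≡ 2 (mod 11). Hence c = [6, 3, 4, 2, 5].
  Check: interpolating c through the α_i gives m(x) = 1 + 4·x (degree < 2) with m(α_i) = c_i for every i, so c is indeed a codeword.


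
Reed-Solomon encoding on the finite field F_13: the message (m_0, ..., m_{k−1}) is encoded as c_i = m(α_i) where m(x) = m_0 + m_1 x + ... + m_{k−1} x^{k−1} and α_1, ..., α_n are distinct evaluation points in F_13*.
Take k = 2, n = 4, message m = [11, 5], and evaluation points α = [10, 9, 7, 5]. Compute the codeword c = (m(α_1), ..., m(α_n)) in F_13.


c = [9, 4, 7, 10]

Message polynomial: m(x) = 11 + 5·x (mod 13).
For each evaluation point α_i, compute m(α_i) mod 13:
  α_1 = 10: Horner steps 5 → 9, so m(10) = 9.
  α_2 = 9: Horner steps 5 → 4, so m(9) = 4.
  α_3 = 7: Horner steps 5 → 7, so m(7) = 7.
  α_4 = 5: Horner steps 5 → 10, so m(5) = 10.
Codeword c = [9, 4, 7, 10] ∈ F_13^4.


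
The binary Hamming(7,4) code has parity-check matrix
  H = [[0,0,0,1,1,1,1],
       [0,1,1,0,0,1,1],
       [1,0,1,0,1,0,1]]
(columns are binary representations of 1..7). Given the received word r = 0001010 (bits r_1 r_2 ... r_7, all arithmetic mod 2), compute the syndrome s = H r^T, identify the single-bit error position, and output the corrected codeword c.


s = (0, 1, 0)^T, error position = 2, corrected codeword c = 0101010

Compute s = H r^T mod 2 one row at a time:
  s_1 = 1 + 0 + 1 + 0 = 2 ≡ 0 (mod 2).
  s_2 = 0 + 0 + 1 + 0 = 1 ≡ 1 (mod 2).
  s_3 = 0 + 0 + 0 + 0 = 0 ≡ 0 (mod 2).
s = (0, 1, 0)^T — this equals column 2 of H (binary 010), so error is at position 2.
Correct: flip bit 2 of r = 0001010 to get c = 0101010.


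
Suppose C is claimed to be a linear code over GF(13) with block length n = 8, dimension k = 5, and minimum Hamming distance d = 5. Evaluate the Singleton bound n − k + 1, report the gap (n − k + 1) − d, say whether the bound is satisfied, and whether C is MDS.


Singleton RHS = n − k + 1 = 4, slack = -1, bound violated (no such code; not MDS).

Singleton bound: d ≤ n − k + 1.
Here n = 8, k = 5, so n − k + 1 = 4.
Given d = 5, check d ≤ 4: NO.
Slack = (n − k + 1) − d = -1.
The slack is negative: d = 5 exceeds n − k + 1 = 4 by 1, so the Singleton bound is violated and no linear [8, 5, 5]_13 code can exist. In particular it is not MDS (MDS requires d = n − k + 1 exactly).
Description: the claimed parameters are [8, 5, 5]_13; such a code would be impossible (violates the Singleton bound).


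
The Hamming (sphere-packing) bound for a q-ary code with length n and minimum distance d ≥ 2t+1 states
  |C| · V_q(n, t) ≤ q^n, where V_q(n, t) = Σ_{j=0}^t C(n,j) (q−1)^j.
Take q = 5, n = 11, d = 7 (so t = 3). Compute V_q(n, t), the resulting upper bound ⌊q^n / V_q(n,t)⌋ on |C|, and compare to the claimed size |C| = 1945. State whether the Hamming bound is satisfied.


V_q(n, t) = 11485, q^n = 48828125, Hamming bound = 4251, |C| = 1945 ≤ bound (satisfied).

Step 1: Compute V_q(n, t) = Σ_{j=0}^3 C(n, j) (q−1)^j.
  j = 0: C(11,0)·(4)^0 = 1·1 = 1.
  j = 1: C(11,1)·(4)^1 = 11·4 = 44.
  j = 2: C(11,2)·(4)^2 = 55·16 = 880.
  j = 3: C(11,3)·(4)^3 = 165·64 = 10560.
  V_q(n, t) = 1 + 44 + 880 + 10560 = 11485.
Step 2: q^n = 5^11 = 48828125.
Step 3: Hamming bound ⌊q^n / V_q(n,t)⌋ = ⌊48828125/11485⌋ = 4251.
Step 4: Compare |C| = 1945 to 4251: satisfied.
The claimed |C| lies below the Hamming bound.


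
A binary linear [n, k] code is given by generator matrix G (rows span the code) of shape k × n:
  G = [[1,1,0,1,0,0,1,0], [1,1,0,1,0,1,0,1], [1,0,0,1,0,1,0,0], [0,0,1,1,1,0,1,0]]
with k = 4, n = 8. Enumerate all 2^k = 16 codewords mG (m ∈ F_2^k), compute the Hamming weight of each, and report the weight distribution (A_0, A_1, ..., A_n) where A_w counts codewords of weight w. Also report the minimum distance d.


Weight distribution: A_0 = 1, A_2 = 1, A_3 = 3, A_4 = 5, A_5 = 4, A_6 = 1, A_7 = 1. Minimum distance d = 2.

Enumerate all 2^4 = 16 messages m ∈ F_2^4.
For each, compute codeword c = mG in F_2^8, then tally its weight.
  m = 0000 → c = 00000000, weight = 0.
  m = 1000 → c = 11010010, weight = 4.
  m = 0100 → c = 11010101, weight = 5.
  m = 1100 → c = 00000111, weight = 3.
  m = 0010 → c = 10010100, weight = 3.
  m = 1010 → c = 01000110, weight = 3.
  m = 0110 → c = 01000001, weight = 2.
  m = 1110 → c = 10010011, weight = 4.
  m = 0001 → c = 00111010, weight = 4.
  m = 1001 → c = 11101000, weight = 4.
  m = 0101 → c = 11101111, weight = 7.
  m = 1101 → c = 00111101, weight = 5.
  m = 0011 → c = 10101110, weight = 5.
  m = 1011 → c = 01111100, weight = 5.
  m = 0111 → c = 01111011, weight = 6.
  m = 1111 → c = 10101001, weight = 4.
Tally weights:
  weight 0: 1 codewords.
  weight 2: 1 codewords.
  weight 3: 3 codewords.
  weight 4: 5 codewords.
  weight 5: 4 codewords.
  weight 6: 1 codewords.
  weight 7: 1 codewords.
Minimum distance d = smallest w > 0 with A_w > 0 = 2.
Sanity: Σ A_w = 16 = 2^4 = 16 ✓.


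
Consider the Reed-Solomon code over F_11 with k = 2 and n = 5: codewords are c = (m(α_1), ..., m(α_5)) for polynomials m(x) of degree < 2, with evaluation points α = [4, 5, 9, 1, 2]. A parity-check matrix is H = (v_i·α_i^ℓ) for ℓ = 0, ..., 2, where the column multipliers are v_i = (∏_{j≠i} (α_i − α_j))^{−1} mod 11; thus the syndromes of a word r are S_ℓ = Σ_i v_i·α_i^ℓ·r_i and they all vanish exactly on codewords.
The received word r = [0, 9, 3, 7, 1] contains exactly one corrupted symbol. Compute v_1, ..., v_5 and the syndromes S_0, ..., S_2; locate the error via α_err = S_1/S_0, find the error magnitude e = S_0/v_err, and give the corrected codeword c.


S = (10, 6, 8), error at position 2, error magnitude e = 4, c = [0, 5, 3, 7, 1].

Step 1: column multipliers v_i = (∏_{j≠i}(α_i − α_j))^{−1} mod 11.
  i = 1 (α = 4): (4−5)(4−9)(4−1)(4−2) = (−1)·(−5)·3·2 = 30 ≡ 8, so v_1 = 8^{−1} = 7 (mod 11).
  i = 2 (α = 5): (5−4)(5−9)(5−1)(5−2) = 1·(−4)·4·3 = −48 ≡ 7, so v_2 = 7^{−1} = 8 (mod 11).
  i = 3 (α = 9): (9−4)(9−5)(9−1)(9−2) = 5·4·8·7 = 1120 ≡ 9, so v_3 = 9^{−1} = 5 (mod 11).
  i = 4 (α = 1): (1−4)(1−5)(1−9)(1−2) = (−3)·(−4)·(−8)·(−1) = 96 ≡ 8, so v_4 = 8^{−1} = 7 (mod 11).
  i = 5 (α = 2): (2−4)(2−5)(2−9)(2−1) = (−2)·(−3)·(−7)·1 = −42 ≡ 2, so v_5 = 2^{−1} = 6 (mod 11).
  v = [7, 8, 5, 7, 6].
Step 2: syndromes of r = [0, 9, 3, 7, 1] (all sums mod 11).
  S_0 = Σ v_i r_i = 7·0 + 8·9 + 5·3 + 7·7 + 6·1 = 142 ≡ 10.
  S_1 = Σ v_i α_i r_i = 7·4·0 + 8·5·9 + 5·9·3 + 7·1·7 + 6·2·1 = 556 ≡ 6.
  α_i^2 mod 11 = [5, 3, 4, 1, 4].
  S_2 = Σ v_i α_i^2 r_i = 7·5·0 + 8·3·9 + 5·4·3 + 7·1·7 + 6·4·1 = 349 ≡ 8.
  S = (10, 6, 8) ≠ 0, so r is not a codeword (an error is present).
Step 3: locate the error. For a single error e at position i, S_ℓ = v_i·e·α_i^ℓ, so α_err = S_1/S_0.
  S_0^{−1} = 10^{−1} = 10 (mod 11), so α_err = 6·10 = 60 ≡ 5 = α_2. Error position i = 2.
  Consistency check: S_2/S_1 = 8·2 = 16 ≡ 5 = α_err ✓ (single-error assumption holds).
Step 4: error magnitude e = S_0/v_2 = S_0·∏_{j≠2}(α_2 − α_j) = 10·7 = 70 ≡ 4 (mod 11).
Step 5: correct position 2: c_2 = r_2 − e = 9 − 4 ≡ 5 (mod 11). Hence c = [0, 5, 3, 7, 1].
  Check: interpolating c through the α_i gives m(x) = 2 + 5·x (degree < 2) with m(α_i) = c_i for every i, so c is indeed a codeword.


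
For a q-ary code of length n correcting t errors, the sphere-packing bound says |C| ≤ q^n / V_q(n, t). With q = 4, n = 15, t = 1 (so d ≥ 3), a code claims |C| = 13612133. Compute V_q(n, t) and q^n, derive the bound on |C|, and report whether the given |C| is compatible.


V_q(n, t) = 46, q^n = 1073741824, Hamming bound = 23342213, |C| = 13612133 ≤ bound (satisfied).

Step 1: Compute V_q(n, t) = Σ_{j=0}^1 C(n, j) (q−1)^j.
  j = 0: C(15,0)·(3)^0 = 1·1 = 1.
  j = 1: C(15,1)·(3)^1 = 15·3 = 45.
  V_q(n, t) = 1 + 45 = 46.
Step 2: q^n = 4^15 = 1073741824.
Step 3: Hamming bound ⌊q^n / V_q(n,t)⌋ = ⌊1073741824/46⌋ = 23342213.
Step 4: Compare |C| = 13612133 to 23342213: satisfied.
The claimed |C| lies below the Hamming bound.


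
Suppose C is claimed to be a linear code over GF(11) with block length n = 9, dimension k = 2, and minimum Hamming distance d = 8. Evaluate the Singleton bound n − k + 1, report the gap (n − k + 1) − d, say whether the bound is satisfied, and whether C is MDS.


Singleton RHS = n − k + 1 = 8, slack = 0, bound satisfied, MDS.

Singleton bound: d ≤ n − k + 1.
Here n = 9, k = 2, so n − k + 1 = 8.
Given d = 8, check d ≤ 8: YES.
Slack = (n − k + 1) − d = 0.
The code is MDS (slack = 0).
Description: the claimed parameters are [9, 2, 8]_11; such a code would be MDS (meets Singleton bound).


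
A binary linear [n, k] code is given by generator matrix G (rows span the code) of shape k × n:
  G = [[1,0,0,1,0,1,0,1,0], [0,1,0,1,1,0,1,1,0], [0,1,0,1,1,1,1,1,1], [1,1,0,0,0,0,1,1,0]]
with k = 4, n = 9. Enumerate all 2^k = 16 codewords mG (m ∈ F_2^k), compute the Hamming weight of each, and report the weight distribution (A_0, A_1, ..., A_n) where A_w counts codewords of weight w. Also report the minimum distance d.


Weight distribution: A_0 = 1, A_2 = 1, A_3 = 3, A_4 = 5, A_5 = 4, A_6 = 1, A_7 = 1. Minimum distance d = 2.

Enumerate all 2^4 = 16 messages m ∈ F_2^4.
For each, compute codeword c = mG in F_2^9, then tally its weight.
  m = 0000 → c = 000000000, weight = 0.
  m = 1000 → c = 100101010, weight = 4.
  m = 0100 → c = 010110110, weight = 5.
  m = 1100 → c = 110011100, weight = 5.
  m = 0010 → c = 010111111, weight = 7.
  m = 1010 → c = 110010101, weight = 5.
  m = 0110 → c = 000001001, weight = 2.
  m = 1110 → c = 100100011, weight = 4.
  m = 0001 → c = 110000110, weight = 4.
  m = 1001 → c = 010101100, weight = 4.
  m = 0101 → c = 100110000, weight = 3.
  m = 1101 → c = 000011010, weight = 3.
  m = 0011 → c = 100111001, weight = 5.
  m = 1011 → c = 000010011, weight = 3.
  m = 0111 → c = 110001111, weight = 6.
  m = 1111 → c = 010100101, weight = 4.
Tally weights:
  weight 0: 1 codewords.
  weight 2: 1 codewords.
  weight 3: 3 codewords.
  weight 4: 5 codewords.
  weight 5: 4 codewords.
  weight 6: 1 codewords.
  weight 7: 1 codewords.
Minimum distance d = smallest w > 0 with A_w > 0 = 2.
Sanity: Σ A_w = 16 = 2^4 = 16 ✓.


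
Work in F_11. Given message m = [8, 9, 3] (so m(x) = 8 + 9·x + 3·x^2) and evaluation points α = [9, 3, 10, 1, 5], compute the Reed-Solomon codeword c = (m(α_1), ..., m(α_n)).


c = [2, 7, 2, 9, 7]

Message polynomial: m(x) = 8 + 9·x + 3·x^2 (mod 11).
For each evaluation point α_i, compute m(α_i) mod 11:
  α_1 = 9: Horner steps 3 → 3 → 2, so m(9) = 2.
  α_2 = 3: Horner steps 3 → 7 → 7, so m(3) = 7.
  α_3 = 10: Horner steps 3 → 6 → 2, so m(10) = 2.
  α_4 = 1: Horner steps 3 → 1 → 9, so m(1) = 9.
  α_5 = 5: Horner steps 3 → 2 → 7, so m(5) = 7.
Codeword c = [2, 7, 2, 9, 7] ∈ F_11^5.


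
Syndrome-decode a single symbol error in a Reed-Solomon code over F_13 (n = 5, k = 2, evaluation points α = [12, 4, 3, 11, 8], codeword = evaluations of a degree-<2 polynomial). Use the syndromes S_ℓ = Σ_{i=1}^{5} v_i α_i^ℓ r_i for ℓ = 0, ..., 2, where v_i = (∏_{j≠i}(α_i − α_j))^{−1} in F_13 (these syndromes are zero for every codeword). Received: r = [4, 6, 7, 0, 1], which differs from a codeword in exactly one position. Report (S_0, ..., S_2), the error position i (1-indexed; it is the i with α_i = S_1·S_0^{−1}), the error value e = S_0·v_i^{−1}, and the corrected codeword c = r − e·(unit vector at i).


S = (6, 11, 5), error at position 2, error magnitude e = 8, c = [4, 11, 7, 0, 1].

Step 1: column multipliers v_i = (∏_{j≠i}(α_i − α_j))^{−1} mod 13.
  i = 1 (α = 12): (12−4)(12−3)(12−11)(12−8) = 8·9·1·4 = 288 ≡ 2, so v_1 = 2^{−1} = 7 (mod 13).
  i = 2 (α = 4): (4−12)(4−3)(4−11)(4−8) = (−8)·1·(−7)·(−4) = −224 ≡ 10, so v_2 = 10^{−1} = 4 (mod 13).
  i = 3 (α = 3): (3−12)(3−4)(3−11)(3−8) = (−9)·(−1)·(−8)·(−5) = 360 ≡ 9, so v_3 = 9^{−1} = 3 (mod 13).
  i = 4 (α = 11): (11−12)(11−4)(11−3)(11−8) = (−1)·7·8·3 = −168 ≡ 1, so v_4 = 1^{−1} = 1 (mod 13).
  i = 5 (α = 8): (8−12)(8−4)(8−3)(8−11) = (−4)·4·5·(−3) = 240 ≡ 6, so v_5 = 6^{−1} = 11 (mod 13).
  v = [7, 4, 3, 1, 11].
Step 2: syndromes of r = [4, 6, 7, 0, 1] (all sums mod 13).
  S_0 = Σ v_i r_i = 7·4 + 4·6 + 3·7 + 1·0 + 11·1 = 84 ≡ 6.
  S_1 = Σ v_i α_i r_i = 7·12·4 + 4·4·6 + 3·3·7 + 1·11·0 + 11·8·1 = 583 ≡ 11.
  α_i^2 mod 13 = [1, 3, 9, 4, 12].
  S_2 = Σ v_i α_i^2 r_i = 7·1·4 + 4·3·6 + 3·9·7 + 1·4·0 + 11·12·1 = 421 ≡ 5.
  S = (6, 11, 5) ≠ 0, so r is not a codeword (an error is present).
Step 3: locate the error. For a single error e at position i, S_ℓ = v_i·e·α_i^ℓ, so α_err = S_1/S_0.
  S_0^{−1} = 6^{−1} = 11 (mod 13), so α_err = 11·11 = 121 ≡ 4 = α_2. Error position i = 2.
  Consistency check: S_2/S_1 = 5·6 = 30 ≡ 4 = α_err ✓ (single-error assumption holds).
Step 4: error magnitude e = S_0/v_2 = S_0·∏_{j≠2}(α_2 − α_j) = 6·10 = 60 ≡ 8 (mod 13).
Step 5: correct position 2: c_2 = r_2 − e = 6 − 8 ≡ 11 (mod 13). Hence c = [4, 11, 7, 0, 1].
  Check: interpolating c through the α_i gives m(x) = 8 + 4·x (degree < 2) with m(α_i) = c_i for every i, so c is indeed a codeword.


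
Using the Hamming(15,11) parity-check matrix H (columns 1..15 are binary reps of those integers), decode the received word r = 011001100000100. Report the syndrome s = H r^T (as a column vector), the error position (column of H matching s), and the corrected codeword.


s = (1, 1, 0, 1)^T, error position = 13, corrected codeword c = 011001100000000

Compute s = H r^T mod 2 one row at a time:
  s_1 = 0 + 0 + 0 + 0 + 0 + 1 + 0 + 0 = 1 ≡ 1 (mod 2).
  s_2 = 0 + 0 + 1 + 1 + 0 + 1 + 0 + 0 = 3 ≡ 1 (mod 2).
  s_3 = 1 + 1 + 1 + 1 + 0 + 0 + 0 + 0 = 4 ≡ 0 (mod 2).
  s_4 = 0 + 1 + 0 + 1 + 0 + 0 + 1 + 0 = 3 ≡ 1 (mod 2).
s = (1, 1, 0, 1)^T — this equals column 13 of H (binary 1101), so error is at position 13.
Correct: flip bit 13 of r = 011001100000100 to get c = 011001100000000.


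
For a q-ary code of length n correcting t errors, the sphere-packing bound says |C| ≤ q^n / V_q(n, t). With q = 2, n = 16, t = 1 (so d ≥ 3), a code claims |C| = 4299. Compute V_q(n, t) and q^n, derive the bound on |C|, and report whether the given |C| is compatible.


V_q(n, t) = 17, q^n = 65536, Hamming bound = 3855, |C| = 4299 > bound (violated).

Step 1: Compute V_q(n, t) = Σ_{j=0}^1 C(n, j) (q−1)^j.
  j = 0: C(16,0)·(1)^0 = 1·1 = 1.
  j = 1: C(16,1)·(1)^1 = 16·1 = 16.
  V_q(n, t) = 1 + 16 = 17.
Step 2: q^n = 2^16 = 65536.
Step 3: Hamming bound ⌊q^n / V_q(n,t)⌋ = ⌊65536/17⌋ = 3855.
Step 4: Compare |C| = 4299 to 3855: violated.
The claimed |C| lies above the Hamming bound, so no 2-ary code of length 16 with d ≥ 3 can have 4299 codewords.


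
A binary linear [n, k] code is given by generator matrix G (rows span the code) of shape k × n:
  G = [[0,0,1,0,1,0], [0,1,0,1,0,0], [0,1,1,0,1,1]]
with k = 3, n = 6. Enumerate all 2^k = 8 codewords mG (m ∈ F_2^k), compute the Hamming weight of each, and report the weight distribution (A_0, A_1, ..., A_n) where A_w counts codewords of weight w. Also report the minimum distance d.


Weight distribution: A_0 = 1, A_2 = 4, A_4 = 3. Minimum distance d = 2.

Enumerate all 2^3 = 8 messages m ∈ F_2^3.
For each, compute codeword c = mG in F_2^6, then tally its weight.
  m = 000 → c = 000000, weight = 0.
  m = 100 → c = 001010, weight = 2.
  m = 010 → c = 010100, weight = 2.
  m = 110 → c = 011110, weight = 4.
  m = 001 → c = 011011, weight = 4.
  m = 101 → c = 010001, weight = 2.
  m = 011 → c = 001111, weight = 4.
  m = 111 → c = 000101, weight = 2.
Tally weights:
  weight 0: 1 codewords.
  weight 2: 4 codewords.
  weight 4: 3 codewords.
Minimum distance d = smallest w > 0 with A_w > 0 = 2.
Sanity: Σ A_w = 8 = 2^3 = 8 ✓.


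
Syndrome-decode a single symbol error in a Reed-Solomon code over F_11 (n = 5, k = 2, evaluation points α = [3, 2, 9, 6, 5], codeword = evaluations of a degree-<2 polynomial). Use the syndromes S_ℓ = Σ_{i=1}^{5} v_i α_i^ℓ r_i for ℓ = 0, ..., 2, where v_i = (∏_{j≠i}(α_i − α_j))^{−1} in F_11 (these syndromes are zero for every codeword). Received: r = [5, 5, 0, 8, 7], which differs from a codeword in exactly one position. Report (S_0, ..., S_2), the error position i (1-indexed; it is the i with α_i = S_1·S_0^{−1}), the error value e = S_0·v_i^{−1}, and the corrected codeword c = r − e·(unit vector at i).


S = (8, 5, 10), error at position 2, error magnitude e = 1, c = [5, 4, 0, 8, 7].

Step 1: column multipliers v_i = (∏_{j≠i}(α_i − α_j))^{−1} mod 11.
  i = 1 (α = 3): (3−2)(3−9)(3−6)(3−5) = 1·(−6)·(−3)·(−2) = −36 ≡ 8, so v_1 = 8^{−1} = 7 (mod 11).
  i = 2 (α = 2): (2−3)(2−9)(2−6)(2−5) = (−1)·(−7)·(−4)·(−3) = 84 ≡ 7, so v_2 = 7^{−1} = 8 (mod 11).
  i = 3 (α = 9): (9−3)(9−2)(9−6)(9−5) = 6·7·3·4 = 504 ≡ 9, so v_3 = 9^{−1} = 5 (mod 11).
  i = 4 (α = 6): (6−3)(6−2)(6−9)(6−5) = 3·4·(−3)·1 = −36 ≡ 8, so v_4 = 8^{−1} = 7 (mod 11).
  i = 5 (α = 5): (5−3)(5−2)(5−9)(5−6) = 2·3·(−4)·(−1) = 24 ≡ 2, so v_5 = 2^{−1} = 6 (mod 11).
  v = [7, 8, 5, 7, 6].
Step 2: syndromes of r = [5, 5, 0, 8, 7] (all sums mod 11).
  S_0 = Σ v_i r_i = 7·5 + 8·5 + 5·0 + 7·8 + 6·7 = 173 ≡ 8.
  S_1 = Σ v_i α_i r_i = 7·3·5 + 8·2·5 + 5·9·0 + 7·6·8 + 6·5·7 = 731 ≡ 5.
  α_i^2 mod 11 = [9, 4, 4, 3, 3].
  S_2 = Σ v_i α_i^2 r_i = 7·9·5 + 8·4·5 + 5·4·0 + 7·3·8 + 6·3·7 = 769 ≡ 10.
  S = (8, 5, 10) ≠ 0, so r is not a codeword (an error is present).
Step 3: locate the error. For a single error e at position i, S_ℓ = v_i·e·α_i^ℓ, so α_err = S_1/S_0.
  S_0^{−1} = 8^{−1} = 7 (mod 11), so α_err = 5·7 = 35 ≡ 2 = α_2. Error position i = 2.
  Consistency check: S_2/S_1 = 10·9 = 90 ≡ 2 = α_err ✓ (single-error assumption holds).
Step 4: error magnitude e = S_0/v_2 = S_0·∏_{j≠2}(α_2 − α_j) = 8·7 = 56 ≡ 1 (mod 11).
Step 5: correct position 2: c_2 = r_2 − e = 5 − 1 ≡ 4 (mod 11). Hence c = [5, 4, 0, 8, 7].
  Check: interpolating c through the α_i gives m(x) = 2 + 1·x (degree < 2) with m(α_i) = c_i for every i, so c is indeed a codeword.
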